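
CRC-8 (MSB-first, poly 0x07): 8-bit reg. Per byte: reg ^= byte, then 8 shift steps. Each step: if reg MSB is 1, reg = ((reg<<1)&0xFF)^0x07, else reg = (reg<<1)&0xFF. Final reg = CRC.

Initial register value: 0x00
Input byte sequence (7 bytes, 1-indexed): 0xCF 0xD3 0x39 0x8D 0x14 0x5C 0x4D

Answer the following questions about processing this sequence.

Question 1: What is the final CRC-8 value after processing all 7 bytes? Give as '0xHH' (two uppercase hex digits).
After byte 1 (0xCF): reg=0x63
After byte 2 (0xD3): reg=0x19
After byte 3 (0x39): reg=0xE0
After byte 4 (0x8D): reg=0x04
After byte 5 (0x14): reg=0x70
After byte 6 (0x5C): reg=0xC4
After byte 7 (0x4D): reg=0xB6

Answer: 0xB6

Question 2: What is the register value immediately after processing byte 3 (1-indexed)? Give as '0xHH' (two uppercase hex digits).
After byte 1 (0xCF): reg=0x63
After byte 2 (0xD3): reg=0x19
After byte 3 (0x39): reg=0xE0

Answer: 0xE0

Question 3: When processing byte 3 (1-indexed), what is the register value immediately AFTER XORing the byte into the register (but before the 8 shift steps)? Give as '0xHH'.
Answer: 0x20

Derivation:
Register before byte 3: 0x19
Byte 3: 0x39
0x19 XOR 0x39 = 0x20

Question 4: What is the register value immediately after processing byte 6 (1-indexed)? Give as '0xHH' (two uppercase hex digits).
Answer: 0xC4

Derivation:
After byte 1 (0xCF): reg=0x63
After byte 2 (0xD3): reg=0x19
After byte 3 (0x39): reg=0xE0
After byte 4 (0x8D): reg=0x04
After byte 5 (0x14): reg=0x70
After byte 6 (0x5C): reg=0xC4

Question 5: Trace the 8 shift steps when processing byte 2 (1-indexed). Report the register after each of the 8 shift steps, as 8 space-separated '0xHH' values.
Answer: 0x67 0xCE 0x9B 0x31 0x62 0xC4 0x8F 0x19

Derivation:
After byte 1 (0xCF): reg=0x63
Register before byte 2: 0x63
After XOR with byte 0xD3: 0xB0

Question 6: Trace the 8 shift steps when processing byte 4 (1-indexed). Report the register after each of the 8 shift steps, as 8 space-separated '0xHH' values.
Answer: 0xDA 0xB3 0x61 0xC2 0x83 0x01 0x02 0x04

Derivation:
After byte 1 (0xCF): reg=0x63
After byte 2 (0xD3): reg=0x19
After byte 3 (0x39): reg=0xE0
Register before byte 4: 0xE0
After XOR with byte 0x8D: 0x6D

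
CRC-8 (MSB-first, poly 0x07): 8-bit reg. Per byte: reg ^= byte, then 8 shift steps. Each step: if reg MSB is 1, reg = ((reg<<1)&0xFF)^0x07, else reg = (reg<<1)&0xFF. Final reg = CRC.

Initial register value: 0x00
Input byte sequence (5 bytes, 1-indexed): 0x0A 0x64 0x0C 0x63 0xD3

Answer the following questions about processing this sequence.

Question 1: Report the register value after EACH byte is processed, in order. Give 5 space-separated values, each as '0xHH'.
0x36 0xB9 0x02 0x20 0xD7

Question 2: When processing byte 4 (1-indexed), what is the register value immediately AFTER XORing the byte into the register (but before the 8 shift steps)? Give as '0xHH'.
Answer: 0x61

Derivation:
Register before byte 4: 0x02
Byte 4: 0x63
0x02 XOR 0x63 = 0x61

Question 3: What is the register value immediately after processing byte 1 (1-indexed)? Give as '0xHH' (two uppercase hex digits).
Answer: 0x36

Derivation:
After byte 1 (0x0A): reg=0x36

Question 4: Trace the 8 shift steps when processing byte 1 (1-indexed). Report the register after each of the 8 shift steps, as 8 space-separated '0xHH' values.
Register before byte 1: 0x00
After XOR with byte 0x0A: 0x0A

Answer: 0x14 0x28 0x50 0xA0 0x47 0x8E 0x1B 0x36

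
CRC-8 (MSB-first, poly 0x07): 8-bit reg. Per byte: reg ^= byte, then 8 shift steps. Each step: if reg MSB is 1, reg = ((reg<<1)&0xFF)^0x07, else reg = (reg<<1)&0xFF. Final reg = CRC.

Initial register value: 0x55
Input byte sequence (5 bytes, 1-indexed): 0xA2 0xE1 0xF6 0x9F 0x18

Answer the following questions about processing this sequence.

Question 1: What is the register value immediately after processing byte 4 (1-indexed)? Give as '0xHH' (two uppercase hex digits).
Answer: 0x7A

Derivation:
After byte 1 (0xA2): reg=0xCB
After byte 2 (0xE1): reg=0xD6
After byte 3 (0xF6): reg=0xE0
After byte 4 (0x9F): reg=0x7A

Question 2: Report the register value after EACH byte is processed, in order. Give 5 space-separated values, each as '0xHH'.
0xCB 0xD6 0xE0 0x7A 0x29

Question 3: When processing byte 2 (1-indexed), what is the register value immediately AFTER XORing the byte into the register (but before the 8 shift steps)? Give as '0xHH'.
Answer: 0x2A

Derivation:
Register before byte 2: 0xCB
Byte 2: 0xE1
0xCB XOR 0xE1 = 0x2A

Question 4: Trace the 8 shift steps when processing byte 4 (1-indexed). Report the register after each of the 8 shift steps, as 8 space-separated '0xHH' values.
Answer: 0xFE 0xFB 0xF1 0xE5 0xCD 0x9D 0x3D 0x7A

Derivation:
After byte 1 (0xA2): reg=0xCB
After byte 2 (0xE1): reg=0xD6
After byte 3 (0xF6): reg=0xE0
Register before byte 4: 0xE0
After XOR with byte 0x9F: 0x7F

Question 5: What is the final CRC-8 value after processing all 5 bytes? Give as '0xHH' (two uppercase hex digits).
After byte 1 (0xA2): reg=0xCB
After byte 2 (0xE1): reg=0xD6
After byte 3 (0xF6): reg=0xE0
After byte 4 (0x9F): reg=0x7A
After byte 5 (0x18): reg=0x29

Answer: 0x29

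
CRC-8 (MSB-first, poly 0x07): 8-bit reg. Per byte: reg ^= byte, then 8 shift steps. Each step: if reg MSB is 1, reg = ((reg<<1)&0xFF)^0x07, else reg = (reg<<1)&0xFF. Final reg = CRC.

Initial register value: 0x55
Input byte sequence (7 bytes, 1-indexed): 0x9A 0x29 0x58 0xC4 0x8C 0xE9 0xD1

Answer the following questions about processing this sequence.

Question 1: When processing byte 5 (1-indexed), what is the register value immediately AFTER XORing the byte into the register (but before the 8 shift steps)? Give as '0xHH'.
Answer: 0x7B

Derivation:
Register before byte 5: 0xF7
Byte 5: 0x8C
0xF7 XOR 0x8C = 0x7B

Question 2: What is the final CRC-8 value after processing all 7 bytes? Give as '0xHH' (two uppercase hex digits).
Answer: 0x4C

Derivation:
After byte 1 (0x9A): reg=0x63
After byte 2 (0x29): reg=0xF1
After byte 3 (0x58): reg=0x56
After byte 4 (0xC4): reg=0xF7
After byte 5 (0x8C): reg=0x66
After byte 6 (0xE9): reg=0xA4
After byte 7 (0xD1): reg=0x4C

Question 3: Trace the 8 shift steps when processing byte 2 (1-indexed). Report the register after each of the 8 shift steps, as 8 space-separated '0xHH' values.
After byte 1 (0x9A): reg=0x63
Register before byte 2: 0x63
After XOR with byte 0x29: 0x4A

Answer: 0x94 0x2F 0x5E 0xBC 0x7F 0xFE 0xFB 0xF1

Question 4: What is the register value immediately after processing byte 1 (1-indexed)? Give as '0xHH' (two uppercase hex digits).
After byte 1 (0x9A): reg=0x63

Answer: 0x63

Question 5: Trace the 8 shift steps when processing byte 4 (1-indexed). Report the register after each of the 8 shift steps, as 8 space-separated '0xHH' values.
Answer: 0x23 0x46 0x8C 0x1F 0x3E 0x7C 0xF8 0xF7

Derivation:
After byte 1 (0x9A): reg=0x63
After byte 2 (0x29): reg=0xF1
After byte 3 (0x58): reg=0x56
Register before byte 4: 0x56
After XOR with byte 0xC4: 0x92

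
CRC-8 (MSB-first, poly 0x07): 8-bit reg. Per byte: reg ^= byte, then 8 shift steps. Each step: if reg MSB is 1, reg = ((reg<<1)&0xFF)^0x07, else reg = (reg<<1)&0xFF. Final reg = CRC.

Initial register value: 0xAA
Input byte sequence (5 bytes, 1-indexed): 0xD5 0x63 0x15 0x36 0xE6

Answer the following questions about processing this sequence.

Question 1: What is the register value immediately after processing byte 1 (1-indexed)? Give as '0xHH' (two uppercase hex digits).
Answer: 0x7A

Derivation:
After byte 1 (0xD5): reg=0x7A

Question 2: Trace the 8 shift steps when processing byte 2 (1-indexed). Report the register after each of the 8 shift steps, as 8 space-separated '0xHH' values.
After byte 1 (0xD5): reg=0x7A
Register before byte 2: 0x7A
After XOR with byte 0x63: 0x19

Answer: 0x32 0x64 0xC8 0x97 0x29 0x52 0xA4 0x4F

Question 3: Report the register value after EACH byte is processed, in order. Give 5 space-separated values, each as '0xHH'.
0x7A 0x4F 0x81 0x0C 0x98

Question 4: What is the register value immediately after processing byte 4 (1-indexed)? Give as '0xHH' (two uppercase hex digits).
After byte 1 (0xD5): reg=0x7A
After byte 2 (0x63): reg=0x4F
After byte 3 (0x15): reg=0x81
After byte 4 (0x36): reg=0x0C

Answer: 0x0C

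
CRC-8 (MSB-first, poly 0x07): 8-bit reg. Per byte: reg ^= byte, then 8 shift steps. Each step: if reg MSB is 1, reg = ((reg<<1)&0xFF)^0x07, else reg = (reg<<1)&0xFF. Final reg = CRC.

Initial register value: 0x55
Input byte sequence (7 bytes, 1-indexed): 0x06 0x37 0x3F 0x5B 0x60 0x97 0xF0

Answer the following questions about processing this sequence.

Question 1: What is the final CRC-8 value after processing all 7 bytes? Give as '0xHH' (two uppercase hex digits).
Answer: 0x0B

Derivation:
After byte 1 (0x06): reg=0xBE
After byte 2 (0x37): reg=0xB6
After byte 3 (0x3F): reg=0xB6
After byte 4 (0x5B): reg=0x8D
After byte 5 (0x60): reg=0x8D
After byte 6 (0x97): reg=0x46
After byte 7 (0xF0): reg=0x0B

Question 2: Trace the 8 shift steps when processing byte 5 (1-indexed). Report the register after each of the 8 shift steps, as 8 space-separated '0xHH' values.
Answer: 0xDD 0xBD 0x7D 0xFA 0xF3 0xE1 0xC5 0x8D

Derivation:
After byte 1 (0x06): reg=0xBE
After byte 2 (0x37): reg=0xB6
After byte 3 (0x3F): reg=0xB6
After byte 4 (0x5B): reg=0x8D
Register before byte 5: 0x8D
After XOR with byte 0x60: 0xED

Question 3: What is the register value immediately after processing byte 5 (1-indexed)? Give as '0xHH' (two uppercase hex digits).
Answer: 0x8D

Derivation:
After byte 1 (0x06): reg=0xBE
After byte 2 (0x37): reg=0xB6
After byte 3 (0x3F): reg=0xB6
After byte 4 (0x5B): reg=0x8D
After byte 5 (0x60): reg=0x8D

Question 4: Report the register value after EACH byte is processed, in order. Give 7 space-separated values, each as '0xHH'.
0xBE 0xB6 0xB6 0x8D 0x8D 0x46 0x0B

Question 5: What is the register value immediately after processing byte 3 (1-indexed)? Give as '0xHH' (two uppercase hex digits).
Answer: 0xB6

Derivation:
After byte 1 (0x06): reg=0xBE
After byte 2 (0x37): reg=0xB6
After byte 3 (0x3F): reg=0xB6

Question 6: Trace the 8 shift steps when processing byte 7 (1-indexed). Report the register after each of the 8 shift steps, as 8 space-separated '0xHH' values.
After byte 1 (0x06): reg=0xBE
After byte 2 (0x37): reg=0xB6
After byte 3 (0x3F): reg=0xB6
After byte 4 (0x5B): reg=0x8D
After byte 5 (0x60): reg=0x8D
After byte 6 (0x97): reg=0x46
Register before byte 7: 0x46
After XOR with byte 0xF0: 0xB6

Answer: 0x6B 0xD6 0xAB 0x51 0xA2 0x43 0x86 0x0B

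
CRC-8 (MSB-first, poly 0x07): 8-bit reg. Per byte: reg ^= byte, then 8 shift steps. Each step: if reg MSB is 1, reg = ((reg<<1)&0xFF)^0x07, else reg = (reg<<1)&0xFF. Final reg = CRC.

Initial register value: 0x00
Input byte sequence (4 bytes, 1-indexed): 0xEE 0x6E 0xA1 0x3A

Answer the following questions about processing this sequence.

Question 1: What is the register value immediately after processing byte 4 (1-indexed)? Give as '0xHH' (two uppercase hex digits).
Answer: 0xE2

Derivation:
After byte 1 (0xEE): reg=0x84
After byte 2 (0x6E): reg=0x98
After byte 3 (0xA1): reg=0xAF
After byte 4 (0x3A): reg=0xE2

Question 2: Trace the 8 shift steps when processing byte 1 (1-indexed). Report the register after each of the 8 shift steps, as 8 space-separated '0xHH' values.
Register before byte 1: 0x00
After XOR with byte 0xEE: 0xEE

Answer: 0xDB 0xB1 0x65 0xCA 0x93 0x21 0x42 0x84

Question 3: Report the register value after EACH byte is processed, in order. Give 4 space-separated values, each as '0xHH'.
0x84 0x98 0xAF 0xE2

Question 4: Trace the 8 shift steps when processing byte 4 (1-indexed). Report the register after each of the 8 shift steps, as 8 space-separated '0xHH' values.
After byte 1 (0xEE): reg=0x84
After byte 2 (0x6E): reg=0x98
After byte 3 (0xA1): reg=0xAF
Register before byte 4: 0xAF
After XOR with byte 0x3A: 0x95

Answer: 0x2D 0x5A 0xB4 0x6F 0xDE 0xBB 0x71 0xE2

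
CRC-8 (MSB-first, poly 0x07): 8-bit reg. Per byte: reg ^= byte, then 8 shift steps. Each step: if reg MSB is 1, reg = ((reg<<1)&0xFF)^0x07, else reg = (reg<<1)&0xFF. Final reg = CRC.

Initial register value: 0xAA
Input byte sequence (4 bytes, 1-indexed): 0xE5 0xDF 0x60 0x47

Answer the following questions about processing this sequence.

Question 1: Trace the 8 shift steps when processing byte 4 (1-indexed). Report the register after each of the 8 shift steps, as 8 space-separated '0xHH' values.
After byte 1 (0xE5): reg=0xEA
After byte 2 (0xDF): reg=0x8B
After byte 3 (0x60): reg=0x9F
Register before byte 4: 0x9F
After XOR with byte 0x47: 0xD8

Answer: 0xB7 0x69 0xD2 0xA3 0x41 0x82 0x03 0x06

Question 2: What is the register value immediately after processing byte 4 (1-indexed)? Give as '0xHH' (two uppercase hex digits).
Answer: 0x06

Derivation:
After byte 1 (0xE5): reg=0xEA
After byte 2 (0xDF): reg=0x8B
After byte 3 (0x60): reg=0x9F
After byte 4 (0x47): reg=0x06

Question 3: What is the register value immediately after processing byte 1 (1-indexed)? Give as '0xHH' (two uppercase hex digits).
After byte 1 (0xE5): reg=0xEA

Answer: 0xEA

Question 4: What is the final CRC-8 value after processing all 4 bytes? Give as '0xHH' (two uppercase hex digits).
Answer: 0x06

Derivation:
After byte 1 (0xE5): reg=0xEA
After byte 2 (0xDF): reg=0x8B
After byte 3 (0x60): reg=0x9F
After byte 4 (0x47): reg=0x06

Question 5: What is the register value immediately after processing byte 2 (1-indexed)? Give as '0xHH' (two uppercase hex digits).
Answer: 0x8B

Derivation:
After byte 1 (0xE5): reg=0xEA
After byte 2 (0xDF): reg=0x8B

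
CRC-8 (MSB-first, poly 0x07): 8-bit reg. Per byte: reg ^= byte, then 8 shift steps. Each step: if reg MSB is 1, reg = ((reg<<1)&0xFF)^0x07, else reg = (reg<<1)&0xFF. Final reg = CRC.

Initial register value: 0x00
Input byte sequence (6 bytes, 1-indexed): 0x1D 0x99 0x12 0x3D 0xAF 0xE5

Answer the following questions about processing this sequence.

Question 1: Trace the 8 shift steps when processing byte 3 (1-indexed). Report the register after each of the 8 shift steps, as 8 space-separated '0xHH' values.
After byte 1 (0x1D): reg=0x53
After byte 2 (0x99): reg=0x78
Register before byte 3: 0x78
After XOR with byte 0x12: 0x6A

Answer: 0xD4 0xAF 0x59 0xB2 0x63 0xC6 0x8B 0x11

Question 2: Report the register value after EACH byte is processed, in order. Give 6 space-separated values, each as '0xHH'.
0x53 0x78 0x11 0xC4 0x16 0xD7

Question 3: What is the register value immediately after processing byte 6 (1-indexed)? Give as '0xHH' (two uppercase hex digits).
After byte 1 (0x1D): reg=0x53
After byte 2 (0x99): reg=0x78
After byte 3 (0x12): reg=0x11
After byte 4 (0x3D): reg=0xC4
After byte 5 (0xAF): reg=0x16
After byte 6 (0xE5): reg=0xD7

Answer: 0xD7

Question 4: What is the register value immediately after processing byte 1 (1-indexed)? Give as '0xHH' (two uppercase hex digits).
After byte 1 (0x1D): reg=0x53

Answer: 0x53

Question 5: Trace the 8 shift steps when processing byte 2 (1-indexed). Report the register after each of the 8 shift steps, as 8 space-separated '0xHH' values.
After byte 1 (0x1D): reg=0x53
Register before byte 2: 0x53
After XOR with byte 0x99: 0xCA

Answer: 0x93 0x21 0x42 0x84 0x0F 0x1E 0x3C 0x78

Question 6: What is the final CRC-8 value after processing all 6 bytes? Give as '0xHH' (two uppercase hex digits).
Answer: 0xD7

Derivation:
After byte 1 (0x1D): reg=0x53
After byte 2 (0x99): reg=0x78
After byte 3 (0x12): reg=0x11
After byte 4 (0x3D): reg=0xC4
After byte 5 (0xAF): reg=0x16
After byte 6 (0xE5): reg=0xD7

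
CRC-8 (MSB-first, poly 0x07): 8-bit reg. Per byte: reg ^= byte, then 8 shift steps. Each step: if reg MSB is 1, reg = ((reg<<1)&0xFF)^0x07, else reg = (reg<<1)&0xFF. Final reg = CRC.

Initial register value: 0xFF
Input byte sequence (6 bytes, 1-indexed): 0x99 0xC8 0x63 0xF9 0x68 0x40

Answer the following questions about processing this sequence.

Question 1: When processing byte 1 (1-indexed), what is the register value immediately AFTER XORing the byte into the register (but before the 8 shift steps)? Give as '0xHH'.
Register before byte 1: 0xFF
Byte 1: 0x99
0xFF XOR 0x99 = 0x66

Answer: 0x66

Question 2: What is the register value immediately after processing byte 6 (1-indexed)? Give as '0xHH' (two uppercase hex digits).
Answer: 0x5E

Derivation:
After byte 1 (0x99): reg=0x35
After byte 2 (0xC8): reg=0xFD
After byte 3 (0x63): reg=0xD3
After byte 4 (0xF9): reg=0xD6
After byte 5 (0x68): reg=0x33
After byte 6 (0x40): reg=0x5E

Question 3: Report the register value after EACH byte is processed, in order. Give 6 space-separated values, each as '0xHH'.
0x35 0xFD 0xD3 0xD6 0x33 0x5E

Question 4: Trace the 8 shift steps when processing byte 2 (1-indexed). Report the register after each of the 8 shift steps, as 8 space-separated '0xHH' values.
Answer: 0xFD 0xFD 0xFD 0xFD 0xFD 0xFD 0xFD 0xFD

Derivation:
After byte 1 (0x99): reg=0x35
Register before byte 2: 0x35
After XOR with byte 0xC8: 0xFD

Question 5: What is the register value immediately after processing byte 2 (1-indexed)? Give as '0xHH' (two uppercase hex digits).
After byte 1 (0x99): reg=0x35
After byte 2 (0xC8): reg=0xFD

Answer: 0xFD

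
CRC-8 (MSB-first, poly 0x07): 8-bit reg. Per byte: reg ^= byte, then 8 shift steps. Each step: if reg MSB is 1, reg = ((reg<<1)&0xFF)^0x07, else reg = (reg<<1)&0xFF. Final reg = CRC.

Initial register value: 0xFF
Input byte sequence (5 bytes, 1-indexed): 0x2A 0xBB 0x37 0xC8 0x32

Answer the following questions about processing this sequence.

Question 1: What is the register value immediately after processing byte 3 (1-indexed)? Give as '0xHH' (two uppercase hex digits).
After byte 1 (0x2A): reg=0x25
After byte 2 (0xBB): reg=0xD3
After byte 3 (0x37): reg=0xB2

Answer: 0xB2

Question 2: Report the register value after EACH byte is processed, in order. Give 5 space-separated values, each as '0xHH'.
0x25 0xD3 0xB2 0x61 0xBE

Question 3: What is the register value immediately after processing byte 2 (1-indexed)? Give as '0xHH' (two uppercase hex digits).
After byte 1 (0x2A): reg=0x25
After byte 2 (0xBB): reg=0xD3

Answer: 0xD3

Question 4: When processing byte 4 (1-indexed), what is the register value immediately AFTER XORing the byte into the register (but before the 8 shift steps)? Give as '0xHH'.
Answer: 0x7A

Derivation:
Register before byte 4: 0xB2
Byte 4: 0xC8
0xB2 XOR 0xC8 = 0x7A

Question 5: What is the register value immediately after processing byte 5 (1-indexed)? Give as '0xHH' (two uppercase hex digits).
Answer: 0xBE

Derivation:
After byte 1 (0x2A): reg=0x25
After byte 2 (0xBB): reg=0xD3
After byte 3 (0x37): reg=0xB2
After byte 4 (0xC8): reg=0x61
After byte 5 (0x32): reg=0xBE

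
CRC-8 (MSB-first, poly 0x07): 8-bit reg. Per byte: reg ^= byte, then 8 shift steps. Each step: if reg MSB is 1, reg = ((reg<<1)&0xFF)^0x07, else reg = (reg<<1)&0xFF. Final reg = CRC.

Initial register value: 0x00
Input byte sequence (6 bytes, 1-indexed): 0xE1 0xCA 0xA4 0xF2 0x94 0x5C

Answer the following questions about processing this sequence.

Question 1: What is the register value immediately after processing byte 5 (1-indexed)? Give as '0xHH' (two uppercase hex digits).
After byte 1 (0xE1): reg=0xA9
After byte 2 (0xCA): reg=0x2E
After byte 3 (0xA4): reg=0xBF
After byte 4 (0xF2): reg=0xE4
After byte 5 (0x94): reg=0x57

Answer: 0x57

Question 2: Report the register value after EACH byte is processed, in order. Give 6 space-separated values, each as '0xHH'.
0xA9 0x2E 0xBF 0xE4 0x57 0x31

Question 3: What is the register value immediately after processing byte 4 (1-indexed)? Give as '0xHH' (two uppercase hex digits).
After byte 1 (0xE1): reg=0xA9
After byte 2 (0xCA): reg=0x2E
After byte 3 (0xA4): reg=0xBF
After byte 4 (0xF2): reg=0xE4

Answer: 0xE4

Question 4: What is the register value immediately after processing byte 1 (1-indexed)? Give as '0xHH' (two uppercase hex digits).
After byte 1 (0xE1): reg=0xA9

Answer: 0xA9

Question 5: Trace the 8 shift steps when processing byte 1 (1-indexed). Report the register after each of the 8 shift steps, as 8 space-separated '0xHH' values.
Answer: 0xC5 0x8D 0x1D 0x3A 0x74 0xE8 0xD7 0xA9

Derivation:
Register before byte 1: 0x00
After XOR with byte 0xE1: 0xE1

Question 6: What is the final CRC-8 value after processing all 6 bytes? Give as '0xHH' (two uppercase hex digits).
Answer: 0x31

Derivation:
After byte 1 (0xE1): reg=0xA9
After byte 2 (0xCA): reg=0x2E
After byte 3 (0xA4): reg=0xBF
After byte 4 (0xF2): reg=0xE4
After byte 5 (0x94): reg=0x57
After byte 6 (0x5C): reg=0x31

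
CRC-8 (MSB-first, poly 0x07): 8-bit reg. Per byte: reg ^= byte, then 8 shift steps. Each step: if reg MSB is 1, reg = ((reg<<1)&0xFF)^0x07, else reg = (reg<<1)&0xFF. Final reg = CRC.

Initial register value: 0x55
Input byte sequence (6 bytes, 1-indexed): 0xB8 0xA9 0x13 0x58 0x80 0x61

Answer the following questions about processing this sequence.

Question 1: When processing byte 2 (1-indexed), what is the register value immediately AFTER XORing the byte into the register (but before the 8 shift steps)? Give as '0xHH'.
Answer: 0x24

Derivation:
Register before byte 2: 0x8D
Byte 2: 0xA9
0x8D XOR 0xA9 = 0x24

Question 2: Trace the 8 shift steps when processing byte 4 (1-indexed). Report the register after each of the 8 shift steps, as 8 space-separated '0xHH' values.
Answer: 0xB1 0x65 0xCA 0x93 0x21 0x42 0x84 0x0F

Derivation:
After byte 1 (0xB8): reg=0x8D
After byte 2 (0xA9): reg=0xFC
After byte 3 (0x13): reg=0x83
Register before byte 4: 0x83
After XOR with byte 0x58: 0xDB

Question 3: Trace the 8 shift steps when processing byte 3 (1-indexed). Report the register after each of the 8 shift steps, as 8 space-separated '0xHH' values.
After byte 1 (0xB8): reg=0x8D
After byte 2 (0xA9): reg=0xFC
Register before byte 3: 0xFC
After XOR with byte 0x13: 0xEF

Answer: 0xD9 0xB5 0x6D 0xDA 0xB3 0x61 0xC2 0x83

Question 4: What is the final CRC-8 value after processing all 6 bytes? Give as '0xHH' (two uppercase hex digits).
After byte 1 (0xB8): reg=0x8D
After byte 2 (0xA9): reg=0xFC
After byte 3 (0x13): reg=0x83
After byte 4 (0x58): reg=0x0F
After byte 5 (0x80): reg=0xA4
After byte 6 (0x61): reg=0x55

Answer: 0x55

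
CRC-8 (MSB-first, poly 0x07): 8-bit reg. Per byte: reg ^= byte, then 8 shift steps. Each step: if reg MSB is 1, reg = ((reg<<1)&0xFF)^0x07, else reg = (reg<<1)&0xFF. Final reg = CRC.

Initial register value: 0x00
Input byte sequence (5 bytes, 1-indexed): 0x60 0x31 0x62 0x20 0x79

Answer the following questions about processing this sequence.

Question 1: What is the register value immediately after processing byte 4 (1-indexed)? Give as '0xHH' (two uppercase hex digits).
Answer: 0xE0

Derivation:
After byte 1 (0x60): reg=0x27
After byte 2 (0x31): reg=0x62
After byte 3 (0x62): reg=0x00
After byte 4 (0x20): reg=0xE0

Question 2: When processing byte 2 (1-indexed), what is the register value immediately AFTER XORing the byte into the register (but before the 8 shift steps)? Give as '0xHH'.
Register before byte 2: 0x27
Byte 2: 0x31
0x27 XOR 0x31 = 0x16

Answer: 0x16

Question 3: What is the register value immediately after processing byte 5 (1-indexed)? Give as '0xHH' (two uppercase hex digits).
Answer: 0xC6

Derivation:
After byte 1 (0x60): reg=0x27
After byte 2 (0x31): reg=0x62
After byte 3 (0x62): reg=0x00
After byte 4 (0x20): reg=0xE0
After byte 5 (0x79): reg=0xC6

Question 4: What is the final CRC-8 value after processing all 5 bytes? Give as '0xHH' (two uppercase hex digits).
After byte 1 (0x60): reg=0x27
After byte 2 (0x31): reg=0x62
After byte 3 (0x62): reg=0x00
After byte 4 (0x20): reg=0xE0
After byte 5 (0x79): reg=0xC6

Answer: 0xC6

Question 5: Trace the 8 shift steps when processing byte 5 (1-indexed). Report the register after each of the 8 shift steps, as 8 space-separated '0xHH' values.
Answer: 0x35 0x6A 0xD4 0xAF 0x59 0xB2 0x63 0xC6

Derivation:
After byte 1 (0x60): reg=0x27
After byte 2 (0x31): reg=0x62
After byte 3 (0x62): reg=0x00
After byte 4 (0x20): reg=0xE0
Register before byte 5: 0xE0
After XOR with byte 0x79: 0x99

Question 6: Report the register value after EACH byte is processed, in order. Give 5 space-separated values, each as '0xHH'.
0x27 0x62 0x00 0xE0 0xC6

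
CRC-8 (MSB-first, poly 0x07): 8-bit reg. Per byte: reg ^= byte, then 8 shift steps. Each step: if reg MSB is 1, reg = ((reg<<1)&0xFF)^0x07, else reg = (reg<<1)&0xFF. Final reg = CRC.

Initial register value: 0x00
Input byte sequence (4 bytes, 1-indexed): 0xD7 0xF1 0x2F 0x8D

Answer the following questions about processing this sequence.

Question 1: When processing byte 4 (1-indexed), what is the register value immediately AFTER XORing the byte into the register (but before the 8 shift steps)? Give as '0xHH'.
Register before byte 4: 0xF5
Byte 4: 0x8D
0xF5 XOR 0x8D = 0x78

Answer: 0x78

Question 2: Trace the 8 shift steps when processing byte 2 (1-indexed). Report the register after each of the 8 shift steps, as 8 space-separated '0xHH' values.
Answer: 0xB3 0x61 0xC2 0x83 0x01 0x02 0x04 0x08

Derivation:
After byte 1 (0xD7): reg=0x2B
Register before byte 2: 0x2B
After XOR with byte 0xF1: 0xDA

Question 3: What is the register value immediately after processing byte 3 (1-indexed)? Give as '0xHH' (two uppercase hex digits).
After byte 1 (0xD7): reg=0x2B
After byte 2 (0xF1): reg=0x08
After byte 3 (0x2F): reg=0xF5

Answer: 0xF5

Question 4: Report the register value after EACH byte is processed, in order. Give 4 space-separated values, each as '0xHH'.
0x2B 0x08 0xF5 0x6F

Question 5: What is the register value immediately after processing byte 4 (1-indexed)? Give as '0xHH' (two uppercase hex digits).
Answer: 0x6F

Derivation:
After byte 1 (0xD7): reg=0x2B
After byte 2 (0xF1): reg=0x08
After byte 3 (0x2F): reg=0xF5
After byte 4 (0x8D): reg=0x6F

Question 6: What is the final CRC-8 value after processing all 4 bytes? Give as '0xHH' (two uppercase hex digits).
After byte 1 (0xD7): reg=0x2B
After byte 2 (0xF1): reg=0x08
After byte 3 (0x2F): reg=0xF5
After byte 4 (0x8D): reg=0x6F

Answer: 0x6F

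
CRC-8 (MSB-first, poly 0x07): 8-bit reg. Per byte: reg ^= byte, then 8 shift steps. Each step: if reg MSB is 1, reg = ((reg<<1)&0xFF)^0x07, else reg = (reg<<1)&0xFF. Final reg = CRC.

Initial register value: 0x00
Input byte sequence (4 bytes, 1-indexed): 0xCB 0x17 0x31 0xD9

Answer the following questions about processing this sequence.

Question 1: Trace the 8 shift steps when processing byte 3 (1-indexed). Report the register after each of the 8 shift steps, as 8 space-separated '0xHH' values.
Answer: 0x5C 0xB8 0x77 0xEE 0xDB 0xB1 0x65 0xCA

Derivation:
After byte 1 (0xCB): reg=0x7F
After byte 2 (0x17): reg=0x1F
Register before byte 3: 0x1F
After XOR with byte 0x31: 0x2E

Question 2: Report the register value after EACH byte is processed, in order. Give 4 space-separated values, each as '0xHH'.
0x7F 0x1F 0xCA 0x79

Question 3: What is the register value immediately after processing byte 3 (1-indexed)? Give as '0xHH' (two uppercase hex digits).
After byte 1 (0xCB): reg=0x7F
After byte 2 (0x17): reg=0x1F
After byte 3 (0x31): reg=0xCA

Answer: 0xCA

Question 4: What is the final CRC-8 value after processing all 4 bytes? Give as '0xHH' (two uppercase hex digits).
Answer: 0x79

Derivation:
After byte 1 (0xCB): reg=0x7F
After byte 2 (0x17): reg=0x1F
After byte 3 (0x31): reg=0xCA
After byte 4 (0xD9): reg=0x79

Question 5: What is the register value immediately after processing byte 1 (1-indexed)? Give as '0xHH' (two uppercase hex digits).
Answer: 0x7F

Derivation:
After byte 1 (0xCB): reg=0x7F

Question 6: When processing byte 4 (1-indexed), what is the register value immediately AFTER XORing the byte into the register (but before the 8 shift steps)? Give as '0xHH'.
Register before byte 4: 0xCA
Byte 4: 0xD9
0xCA XOR 0xD9 = 0x13

Answer: 0x13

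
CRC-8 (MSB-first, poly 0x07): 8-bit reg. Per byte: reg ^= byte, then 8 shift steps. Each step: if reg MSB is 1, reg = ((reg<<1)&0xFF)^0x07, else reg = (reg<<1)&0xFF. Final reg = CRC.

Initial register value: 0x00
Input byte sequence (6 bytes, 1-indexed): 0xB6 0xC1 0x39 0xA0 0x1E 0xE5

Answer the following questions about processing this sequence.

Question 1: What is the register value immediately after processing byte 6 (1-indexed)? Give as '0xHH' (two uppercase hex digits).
After byte 1 (0xB6): reg=0x0B
After byte 2 (0xC1): reg=0x78
After byte 3 (0x39): reg=0xC0
After byte 4 (0xA0): reg=0x27
After byte 5 (0x1E): reg=0xAF
After byte 6 (0xE5): reg=0xF1

Answer: 0xF1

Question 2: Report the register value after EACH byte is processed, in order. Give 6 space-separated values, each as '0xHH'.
0x0B 0x78 0xC0 0x27 0xAF 0xF1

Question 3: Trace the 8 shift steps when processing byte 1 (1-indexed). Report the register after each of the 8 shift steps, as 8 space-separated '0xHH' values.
Answer: 0x6B 0xD6 0xAB 0x51 0xA2 0x43 0x86 0x0B

Derivation:
Register before byte 1: 0x00
After XOR with byte 0xB6: 0xB6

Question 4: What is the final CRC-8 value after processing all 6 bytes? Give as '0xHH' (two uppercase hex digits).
After byte 1 (0xB6): reg=0x0B
After byte 2 (0xC1): reg=0x78
After byte 3 (0x39): reg=0xC0
After byte 4 (0xA0): reg=0x27
After byte 5 (0x1E): reg=0xAF
After byte 6 (0xE5): reg=0xF1

Answer: 0xF1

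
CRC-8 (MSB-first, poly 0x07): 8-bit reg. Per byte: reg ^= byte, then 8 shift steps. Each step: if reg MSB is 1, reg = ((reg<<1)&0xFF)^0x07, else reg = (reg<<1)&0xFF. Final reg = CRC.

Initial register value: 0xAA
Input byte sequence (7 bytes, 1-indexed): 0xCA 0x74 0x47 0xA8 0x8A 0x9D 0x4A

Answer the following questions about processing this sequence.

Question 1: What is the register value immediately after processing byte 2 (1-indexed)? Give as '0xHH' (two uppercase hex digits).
After byte 1 (0xCA): reg=0x27
After byte 2 (0x74): reg=0xBE

Answer: 0xBE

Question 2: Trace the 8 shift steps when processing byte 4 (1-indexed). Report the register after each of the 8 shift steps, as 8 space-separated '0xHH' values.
After byte 1 (0xCA): reg=0x27
After byte 2 (0x74): reg=0xBE
After byte 3 (0x47): reg=0xE1
Register before byte 4: 0xE1
After XOR with byte 0xA8: 0x49

Answer: 0x92 0x23 0x46 0x8C 0x1F 0x3E 0x7C 0xF8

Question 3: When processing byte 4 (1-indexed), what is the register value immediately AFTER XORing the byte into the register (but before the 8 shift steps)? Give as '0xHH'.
Answer: 0x49

Derivation:
Register before byte 4: 0xE1
Byte 4: 0xA8
0xE1 XOR 0xA8 = 0x49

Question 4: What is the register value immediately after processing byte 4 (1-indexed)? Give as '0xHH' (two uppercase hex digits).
After byte 1 (0xCA): reg=0x27
After byte 2 (0x74): reg=0xBE
After byte 3 (0x47): reg=0xE1
After byte 4 (0xA8): reg=0xF8

Answer: 0xF8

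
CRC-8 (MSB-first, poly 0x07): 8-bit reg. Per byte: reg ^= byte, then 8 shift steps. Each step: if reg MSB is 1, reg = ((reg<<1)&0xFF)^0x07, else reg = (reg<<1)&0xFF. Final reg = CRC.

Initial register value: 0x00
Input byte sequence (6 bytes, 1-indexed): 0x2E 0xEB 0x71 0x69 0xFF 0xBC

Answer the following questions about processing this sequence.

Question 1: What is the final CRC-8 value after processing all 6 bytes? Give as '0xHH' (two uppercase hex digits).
After byte 1 (0x2E): reg=0xCA
After byte 2 (0xEB): reg=0xE7
After byte 3 (0x71): reg=0xEB
After byte 4 (0x69): reg=0x87
After byte 5 (0xFF): reg=0x6F
After byte 6 (0xBC): reg=0x37

Answer: 0x37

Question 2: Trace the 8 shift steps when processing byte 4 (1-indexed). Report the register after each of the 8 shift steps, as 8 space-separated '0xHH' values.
Answer: 0x03 0x06 0x0C 0x18 0x30 0x60 0xC0 0x87

Derivation:
After byte 1 (0x2E): reg=0xCA
After byte 2 (0xEB): reg=0xE7
After byte 3 (0x71): reg=0xEB
Register before byte 4: 0xEB
After XOR with byte 0x69: 0x82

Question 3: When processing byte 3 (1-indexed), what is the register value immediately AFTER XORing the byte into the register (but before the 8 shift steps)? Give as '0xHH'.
Register before byte 3: 0xE7
Byte 3: 0x71
0xE7 XOR 0x71 = 0x96

Answer: 0x96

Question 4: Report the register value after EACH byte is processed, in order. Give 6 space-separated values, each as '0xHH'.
0xCA 0xE7 0xEB 0x87 0x6F 0x37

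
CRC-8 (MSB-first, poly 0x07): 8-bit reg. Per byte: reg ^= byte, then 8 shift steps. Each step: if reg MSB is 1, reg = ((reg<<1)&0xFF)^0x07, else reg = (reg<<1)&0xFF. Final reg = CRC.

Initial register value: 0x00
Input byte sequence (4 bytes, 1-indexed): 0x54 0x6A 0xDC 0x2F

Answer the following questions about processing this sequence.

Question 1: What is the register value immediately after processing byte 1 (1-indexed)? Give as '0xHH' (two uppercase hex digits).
Answer: 0xAB

Derivation:
After byte 1 (0x54): reg=0xAB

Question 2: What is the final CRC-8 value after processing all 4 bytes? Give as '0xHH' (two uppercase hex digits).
After byte 1 (0x54): reg=0xAB
After byte 2 (0x6A): reg=0x49
After byte 3 (0xDC): reg=0xE2
After byte 4 (0x2F): reg=0x6D

Answer: 0x6D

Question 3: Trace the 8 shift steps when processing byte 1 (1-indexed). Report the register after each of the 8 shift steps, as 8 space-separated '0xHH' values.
Register before byte 1: 0x00
After XOR with byte 0x54: 0x54

Answer: 0xA8 0x57 0xAE 0x5B 0xB6 0x6B 0xD6 0xAB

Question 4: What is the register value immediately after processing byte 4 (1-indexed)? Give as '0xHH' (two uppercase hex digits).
After byte 1 (0x54): reg=0xAB
After byte 2 (0x6A): reg=0x49
After byte 3 (0xDC): reg=0xE2
After byte 4 (0x2F): reg=0x6D

Answer: 0x6D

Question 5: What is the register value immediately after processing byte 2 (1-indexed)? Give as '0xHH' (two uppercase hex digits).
Answer: 0x49

Derivation:
After byte 1 (0x54): reg=0xAB
After byte 2 (0x6A): reg=0x49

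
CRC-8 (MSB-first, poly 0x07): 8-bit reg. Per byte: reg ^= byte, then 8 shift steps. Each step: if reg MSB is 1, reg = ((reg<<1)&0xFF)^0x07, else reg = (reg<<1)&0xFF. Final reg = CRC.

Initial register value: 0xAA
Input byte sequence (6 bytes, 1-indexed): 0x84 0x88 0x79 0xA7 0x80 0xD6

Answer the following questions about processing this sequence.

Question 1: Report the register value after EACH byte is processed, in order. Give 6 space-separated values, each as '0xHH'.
0xCA 0xC9 0x19 0x33 0x10 0x5C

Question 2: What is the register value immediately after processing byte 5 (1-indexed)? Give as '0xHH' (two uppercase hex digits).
After byte 1 (0x84): reg=0xCA
After byte 2 (0x88): reg=0xC9
After byte 3 (0x79): reg=0x19
After byte 4 (0xA7): reg=0x33
After byte 5 (0x80): reg=0x10

Answer: 0x10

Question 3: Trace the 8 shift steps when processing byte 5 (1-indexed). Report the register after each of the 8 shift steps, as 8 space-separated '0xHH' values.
Answer: 0x61 0xC2 0x83 0x01 0x02 0x04 0x08 0x10

Derivation:
After byte 1 (0x84): reg=0xCA
After byte 2 (0x88): reg=0xC9
After byte 3 (0x79): reg=0x19
After byte 4 (0xA7): reg=0x33
Register before byte 5: 0x33
After XOR with byte 0x80: 0xB3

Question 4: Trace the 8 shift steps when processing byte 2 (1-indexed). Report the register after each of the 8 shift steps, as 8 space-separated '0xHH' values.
Answer: 0x84 0x0F 0x1E 0x3C 0x78 0xF0 0xE7 0xC9

Derivation:
After byte 1 (0x84): reg=0xCA
Register before byte 2: 0xCA
After XOR with byte 0x88: 0x42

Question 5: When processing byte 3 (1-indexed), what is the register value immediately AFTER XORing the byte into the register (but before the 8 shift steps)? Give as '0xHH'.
Answer: 0xB0

Derivation:
Register before byte 3: 0xC9
Byte 3: 0x79
0xC9 XOR 0x79 = 0xB0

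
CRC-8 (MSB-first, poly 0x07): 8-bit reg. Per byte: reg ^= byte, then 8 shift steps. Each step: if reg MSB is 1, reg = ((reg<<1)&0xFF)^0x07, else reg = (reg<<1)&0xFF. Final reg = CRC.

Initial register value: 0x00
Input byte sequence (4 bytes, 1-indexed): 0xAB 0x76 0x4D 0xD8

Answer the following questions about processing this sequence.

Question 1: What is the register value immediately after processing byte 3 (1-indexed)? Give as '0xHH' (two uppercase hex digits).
Answer: 0x9C

Derivation:
After byte 1 (0xAB): reg=0x58
After byte 2 (0x76): reg=0xCA
After byte 3 (0x4D): reg=0x9C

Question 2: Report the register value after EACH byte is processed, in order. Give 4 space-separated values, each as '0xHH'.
0x58 0xCA 0x9C 0xDB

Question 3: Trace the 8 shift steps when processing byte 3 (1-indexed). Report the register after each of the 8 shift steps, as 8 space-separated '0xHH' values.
Answer: 0x09 0x12 0x24 0x48 0x90 0x27 0x4E 0x9C

Derivation:
After byte 1 (0xAB): reg=0x58
After byte 2 (0x76): reg=0xCA
Register before byte 3: 0xCA
After XOR with byte 0x4D: 0x87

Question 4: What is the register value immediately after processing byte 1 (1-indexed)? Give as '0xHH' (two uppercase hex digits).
Answer: 0x58

Derivation:
After byte 1 (0xAB): reg=0x58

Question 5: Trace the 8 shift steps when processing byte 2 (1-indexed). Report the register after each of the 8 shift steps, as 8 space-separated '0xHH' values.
Answer: 0x5C 0xB8 0x77 0xEE 0xDB 0xB1 0x65 0xCA

Derivation:
After byte 1 (0xAB): reg=0x58
Register before byte 2: 0x58
After XOR with byte 0x76: 0x2E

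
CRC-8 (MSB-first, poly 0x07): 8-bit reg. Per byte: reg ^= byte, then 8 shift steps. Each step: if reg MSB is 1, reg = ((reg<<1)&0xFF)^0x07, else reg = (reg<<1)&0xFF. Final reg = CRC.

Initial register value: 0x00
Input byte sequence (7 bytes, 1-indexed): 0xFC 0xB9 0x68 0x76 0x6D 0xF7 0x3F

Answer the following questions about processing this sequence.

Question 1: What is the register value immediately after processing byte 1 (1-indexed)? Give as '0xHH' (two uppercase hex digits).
Answer: 0xFA

Derivation:
After byte 1 (0xFC): reg=0xFA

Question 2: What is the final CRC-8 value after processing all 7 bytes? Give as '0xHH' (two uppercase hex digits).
Answer: 0x68

Derivation:
After byte 1 (0xFC): reg=0xFA
After byte 2 (0xB9): reg=0xCE
After byte 3 (0x68): reg=0x7B
After byte 4 (0x76): reg=0x23
After byte 5 (0x6D): reg=0xED
After byte 6 (0xF7): reg=0x46
After byte 7 (0x3F): reg=0x68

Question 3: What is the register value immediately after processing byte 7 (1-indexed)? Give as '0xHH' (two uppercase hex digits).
After byte 1 (0xFC): reg=0xFA
After byte 2 (0xB9): reg=0xCE
After byte 3 (0x68): reg=0x7B
After byte 4 (0x76): reg=0x23
After byte 5 (0x6D): reg=0xED
After byte 6 (0xF7): reg=0x46
After byte 7 (0x3F): reg=0x68

Answer: 0x68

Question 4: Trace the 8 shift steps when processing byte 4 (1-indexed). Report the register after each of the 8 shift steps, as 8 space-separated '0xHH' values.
Answer: 0x1A 0x34 0x68 0xD0 0xA7 0x49 0x92 0x23

Derivation:
After byte 1 (0xFC): reg=0xFA
After byte 2 (0xB9): reg=0xCE
After byte 3 (0x68): reg=0x7B
Register before byte 4: 0x7B
After XOR with byte 0x76: 0x0D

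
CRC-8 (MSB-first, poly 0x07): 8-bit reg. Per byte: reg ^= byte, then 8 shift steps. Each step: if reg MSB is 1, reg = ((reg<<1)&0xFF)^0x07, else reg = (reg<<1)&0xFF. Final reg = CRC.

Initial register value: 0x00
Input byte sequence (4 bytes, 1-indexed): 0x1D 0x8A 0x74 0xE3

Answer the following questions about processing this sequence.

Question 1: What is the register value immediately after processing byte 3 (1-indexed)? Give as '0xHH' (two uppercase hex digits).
After byte 1 (0x1D): reg=0x53
After byte 2 (0x8A): reg=0x01
After byte 3 (0x74): reg=0x4C

Answer: 0x4C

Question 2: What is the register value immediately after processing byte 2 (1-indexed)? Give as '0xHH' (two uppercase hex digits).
Answer: 0x01

Derivation:
After byte 1 (0x1D): reg=0x53
After byte 2 (0x8A): reg=0x01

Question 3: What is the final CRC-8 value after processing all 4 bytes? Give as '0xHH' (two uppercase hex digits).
Answer: 0x44

Derivation:
After byte 1 (0x1D): reg=0x53
After byte 2 (0x8A): reg=0x01
After byte 3 (0x74): reg=0x4C
After byte 4 (0xE3): reg=0x44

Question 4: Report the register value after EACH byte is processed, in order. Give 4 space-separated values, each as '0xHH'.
0x53 0x01 0x4C 0x44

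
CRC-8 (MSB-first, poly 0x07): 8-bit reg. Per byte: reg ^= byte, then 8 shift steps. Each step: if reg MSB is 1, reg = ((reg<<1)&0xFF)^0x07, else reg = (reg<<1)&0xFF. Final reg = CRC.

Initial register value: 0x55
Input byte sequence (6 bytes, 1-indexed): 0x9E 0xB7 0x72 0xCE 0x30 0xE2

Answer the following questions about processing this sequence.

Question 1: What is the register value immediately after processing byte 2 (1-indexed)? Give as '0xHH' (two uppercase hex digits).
Answer: 0x76

Derivation:
After byte 1 (0x9E): reg=0x7F
After byte 2 (0xB7): reg=0x76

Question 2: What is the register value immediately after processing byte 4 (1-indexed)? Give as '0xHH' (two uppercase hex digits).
Answer: 0x30

Derivation:
After byte 1 (0x9E): reg=0x7F
After byte 2 (0xB7): reg=0x76
After byte 3 (0x72): reg=0x1C
After byte 4 (0xCE): reg=0x30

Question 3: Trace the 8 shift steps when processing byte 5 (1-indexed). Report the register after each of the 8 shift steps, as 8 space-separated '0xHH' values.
Answer: 0x00 0x00 0x00 0x00 0x00 0x00 0x00 0x00

Derivation:
After byte 1 (0x9E): reg=0x7F
After byte 2 (0xB7): reg=0x76
After byte 3 (0x72): reg=0x1C
After byte 4 (0xCE): reg=0x30
Register before byte 5: 0x30
After XOR with byte 0x30: 0x00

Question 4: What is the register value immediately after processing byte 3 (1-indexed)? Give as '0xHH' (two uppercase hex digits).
Answer: 0x1C

Derivation:
After byte 1 (0x9E): reg=0x7F
After byte 2 (0xB7): reg=0x76
After byte 3 (0x72): reg=0x1C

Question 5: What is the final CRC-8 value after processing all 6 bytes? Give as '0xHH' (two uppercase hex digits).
After byte 1 (0x9E): reg=0x7F
After byte 2 (0xB7): reg=0x76
After byte 3 (0x72): reg=0x1C
After byte 4 (0xCE): reg=0x30
After byte 5 (0x30): reg=0x00
After byte 6 (0xE2): reg=0xA0

Answer: 0xA0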